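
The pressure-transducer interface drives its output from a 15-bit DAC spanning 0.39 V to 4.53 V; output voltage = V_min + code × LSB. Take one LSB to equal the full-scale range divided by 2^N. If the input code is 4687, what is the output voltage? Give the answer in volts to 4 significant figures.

Range = 4.53 − (0.39) = 4.14 V. LSB = 4.14 V / 2^15.
Output = V_min + (4687/32768) × range = 0.39 + 0.143036 × 4.14 V
      = 0.39 + 0.592169 = 0.982169 V.

0.9822 V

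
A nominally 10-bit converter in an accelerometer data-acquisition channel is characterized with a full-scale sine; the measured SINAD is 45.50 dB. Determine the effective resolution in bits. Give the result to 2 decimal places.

ENOB = (45.50 − 1.76)/6.02 = 7.2658 bits.

7.27 bits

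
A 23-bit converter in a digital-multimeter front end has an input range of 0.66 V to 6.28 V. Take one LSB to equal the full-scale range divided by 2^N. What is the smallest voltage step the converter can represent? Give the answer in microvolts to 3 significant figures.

0.670 µV

Span: 6.28 V − (0.66 V) = 5.62 V.
There are 2^23 = 8388608 steps.
LSB = 5.62 V ÷ 2^23 = 5.62/8388608 V = 0.670 µV.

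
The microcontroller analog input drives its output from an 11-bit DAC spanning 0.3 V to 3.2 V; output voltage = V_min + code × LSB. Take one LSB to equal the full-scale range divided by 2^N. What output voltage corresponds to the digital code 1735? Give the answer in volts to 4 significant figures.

Full-scale range = 3.2 V − (0.3 V) = 2.9 V. LSB = 2.9 V / 2^11.
V_out = 0.3 + 1735 × (2.9/2048) V
      = 0.3 + 2.45679 = 2.75679 V.

2.757 V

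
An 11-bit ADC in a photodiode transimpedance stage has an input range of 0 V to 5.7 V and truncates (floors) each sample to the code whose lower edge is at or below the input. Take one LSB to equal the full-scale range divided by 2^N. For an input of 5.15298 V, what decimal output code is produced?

V_FS = 5.7 V. LSB = 5.7 V / 2^11 ≈ 2.783 mV.
V_in − V_min = 5.15298 − (0) = 5.15298 V.
Divide by LSB: 5.15298 × 2048/5.7 = 1851.4567.
Truncating gives code 1851.

1851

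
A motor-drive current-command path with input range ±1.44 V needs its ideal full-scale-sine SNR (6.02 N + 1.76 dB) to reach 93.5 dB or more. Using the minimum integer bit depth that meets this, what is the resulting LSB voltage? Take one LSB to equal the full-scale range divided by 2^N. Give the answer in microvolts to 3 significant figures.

43.9 µV

Span: 1.44 V − (-1.44 V) = 2.88 V.
6.02 N + 1.76 ≥ 93.5 gives N ≥ 15.239, so the minimum integer is 16.
Step size = 2.88/65536 V = 43.9 µV.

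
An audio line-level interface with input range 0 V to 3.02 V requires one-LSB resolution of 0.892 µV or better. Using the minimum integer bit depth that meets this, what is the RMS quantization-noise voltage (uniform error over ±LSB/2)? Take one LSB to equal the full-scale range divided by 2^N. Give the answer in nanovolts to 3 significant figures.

208 nV

Full-scale range = 3.02 V.
3.02 V / 0.892 µV = 3.386e6. Since 2^21 = 2097152 and 2^22 = 4194304, N = 22.
LSB = 3.02 V ÷ 2^22 = 3.02/4194304 V = 0.72002 µV.
RMS noise = LSB/√12 = 208 nV.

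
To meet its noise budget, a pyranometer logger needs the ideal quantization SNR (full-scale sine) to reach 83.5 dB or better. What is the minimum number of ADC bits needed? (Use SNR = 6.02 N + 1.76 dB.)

14 bits

N ≥ (83.5 − 1.76)/6.02 = 13.578 → N_min = 14.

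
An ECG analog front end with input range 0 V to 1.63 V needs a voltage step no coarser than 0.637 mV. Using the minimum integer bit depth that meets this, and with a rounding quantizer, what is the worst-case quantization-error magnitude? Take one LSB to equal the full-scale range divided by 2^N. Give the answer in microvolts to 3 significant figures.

199 µV

Span = 1.63 V.
1.63 V / 0.637 mV = 2559. Since 2^11 = 2048 and 2^12 = 4096, N = 12.
One LSB is 1.63 V / 4096 = 397.95 µV.
Max error for round-to-nearest is LSB/2 = 199 µV.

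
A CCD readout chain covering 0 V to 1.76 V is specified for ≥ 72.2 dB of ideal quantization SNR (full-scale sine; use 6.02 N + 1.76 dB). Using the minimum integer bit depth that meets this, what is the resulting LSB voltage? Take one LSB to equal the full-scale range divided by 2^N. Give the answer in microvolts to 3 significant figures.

Span = 1.76 V.
Required N = ⌈(72.2 − 1.76)/6.02⌉ = ⌈11.701⌉ = 12.
LSB = 1.76 V / 2^12 = 430 µV.

430 µV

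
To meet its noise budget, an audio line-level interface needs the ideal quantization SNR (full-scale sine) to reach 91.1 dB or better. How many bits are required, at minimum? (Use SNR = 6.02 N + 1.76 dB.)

15 bits

N ≥ (91.1 − 1.76)/6.02 = 14.841 → N_min = 15.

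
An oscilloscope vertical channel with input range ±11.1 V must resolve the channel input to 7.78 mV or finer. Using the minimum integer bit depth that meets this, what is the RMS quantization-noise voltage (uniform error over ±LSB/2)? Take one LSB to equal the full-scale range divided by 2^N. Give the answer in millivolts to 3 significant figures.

Span: 11.1 V − (-11.1 V) = 22.2 V.
22.2 V / 7.78 mV = 2853. Since 2^11 = 2048 and 2^12 = 4096, N = 12.
LSB = 22.2 V / 2^12 = 5.4199 mV.
V_rms = LSB/√12 = 1.56 mV.

1.56 mV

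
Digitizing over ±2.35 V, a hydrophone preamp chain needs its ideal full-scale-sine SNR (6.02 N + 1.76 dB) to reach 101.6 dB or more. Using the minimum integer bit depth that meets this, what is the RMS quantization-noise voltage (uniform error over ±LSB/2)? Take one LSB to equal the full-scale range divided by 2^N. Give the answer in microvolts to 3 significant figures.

Range = 2.35 − (-2.35) = 4.7 V.
6.02 N + 1.76 ≥ 101.6 gives N ≥ 16.585, so the minimum integer is 17.
Step size = 4.7/131072 V = 35.858 µV.
σ_q = LSB/√12 = 35.858 µV/3.4641 = 10.4 µV.

10.4 µV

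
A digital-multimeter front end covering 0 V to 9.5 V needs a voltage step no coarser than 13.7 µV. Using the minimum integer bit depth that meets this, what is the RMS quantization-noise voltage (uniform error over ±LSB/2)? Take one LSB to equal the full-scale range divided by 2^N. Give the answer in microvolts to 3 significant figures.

2.62 µV

Full-scale range = 9.5 V.
Required number of levels: 9.5/13.7 µV = 693430; smallest N with 2^N ≥ that is 20.
One LSB is 9.5 V / 1048576 = 9.0599 µV.
RMS noise = LSB/√12 = 2.62 µV.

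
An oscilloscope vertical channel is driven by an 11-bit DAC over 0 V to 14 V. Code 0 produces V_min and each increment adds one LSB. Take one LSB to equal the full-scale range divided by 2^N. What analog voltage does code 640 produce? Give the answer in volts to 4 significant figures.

4.375 V

Full-scale range = 14 V. LSB = 14 V / 2^11.
Output = V_min + (640/2048) × range = 0 + 0.312500 × 14 V
      = 0 V + 4.37500 V = 4.37500 V.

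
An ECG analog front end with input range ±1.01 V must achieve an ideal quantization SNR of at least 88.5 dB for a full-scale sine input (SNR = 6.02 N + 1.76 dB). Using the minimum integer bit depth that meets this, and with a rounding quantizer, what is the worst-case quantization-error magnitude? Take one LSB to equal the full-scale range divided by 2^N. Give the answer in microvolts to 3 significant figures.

30.8 µV

The full-scale span is 1.01 − (-1.01) = 2.02 V.
Solving 6.02 N ≥ 88.5 − 1.76: N ≥ 14.409. Round up → N = 15.
Step size = 2.02/32768 V = 61.646 µV.
Max error for round-to-nearest is LSB/2 = 30.8 µV.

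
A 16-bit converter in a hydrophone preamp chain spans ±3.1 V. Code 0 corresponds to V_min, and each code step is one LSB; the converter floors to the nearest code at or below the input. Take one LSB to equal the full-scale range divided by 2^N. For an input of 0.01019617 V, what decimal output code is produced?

Range = 3.1 − (-3.1) = 6.2 V. LSB = 6.2 V / 2^16 ≈ 94.60 µV.
V_in − V_min = 0.01019617 − (-3.1) = 3.11019617 V.
Divide by LSB: 3.11019617 × 65536/6.2 = 32875.7768.
Truncating gives code 32875.

32875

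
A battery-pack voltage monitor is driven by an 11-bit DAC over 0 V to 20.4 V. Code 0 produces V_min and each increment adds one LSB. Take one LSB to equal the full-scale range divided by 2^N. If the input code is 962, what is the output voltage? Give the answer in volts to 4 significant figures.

Range is 20.4 V. LSB = 20.4 V / 2^11.
V_out = 0 + 962 × (20.4/2048) V
      = 0 V + 9.58242 V = 9.58242 V.

9.582 V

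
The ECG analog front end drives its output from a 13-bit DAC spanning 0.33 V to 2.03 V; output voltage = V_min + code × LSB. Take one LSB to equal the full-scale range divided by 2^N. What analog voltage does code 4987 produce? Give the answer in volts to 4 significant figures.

1.365 V

Full-scale range = 2.03 V − (0.33 V) = 1.7 V. LSB = 1.7 V / 2^13.
Output = V_min + (4987/8192) × range = 0.33 + 0.608765 × 1.7 V
      = 0.33 + 1.03490 = 1.36490 V.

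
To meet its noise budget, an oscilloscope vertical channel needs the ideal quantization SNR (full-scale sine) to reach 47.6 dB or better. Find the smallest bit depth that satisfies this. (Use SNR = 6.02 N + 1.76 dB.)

8 bits

6.02 N + 1.76 ≥ 47.6 gives N ≥ 7.615, so the minimum integer is 8.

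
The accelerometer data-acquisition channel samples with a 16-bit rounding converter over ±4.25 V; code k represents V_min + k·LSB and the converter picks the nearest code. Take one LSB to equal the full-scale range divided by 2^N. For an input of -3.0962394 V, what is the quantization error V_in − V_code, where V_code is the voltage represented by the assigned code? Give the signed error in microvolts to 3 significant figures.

−48.0 µV

Span: 4.25 V − (-4.25 V) = 8.5 V. LSB = 8.5 V / 2^16 ≈ 129.7 µV.
(-3.0962394 − (-4.25)) / LSB = 1.1537606 × 65536/8.5 = 8895.6300. Nearest integer: k = 8896.
V_code = -4.25 + (8896/65536) × 8.5 = -3.0961914063 V.
Error = V_in − V_code = -3.0962394 − (-3.0961914063) = −48.0 µV.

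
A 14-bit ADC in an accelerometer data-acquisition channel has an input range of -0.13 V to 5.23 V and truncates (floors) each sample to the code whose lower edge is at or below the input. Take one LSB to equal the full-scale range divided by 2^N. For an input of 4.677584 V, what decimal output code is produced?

Span: 5.23 V − (-0.13 V) = 5.36 V. LSB = 5.36 V / 2^14 ≈ 327.1 µV.
code = ⌊(V_in − V_min)/LSB⌋ = ⌊(V_in − V_min) × 2^14 / range⌋
     = ⌊(4.677584 − (-0.13)) × 16384 / 5.36⌋ = ⌊4.807584 × 16384/5.36⌋
     = ⌊14695.421⌋ = 14695.

14695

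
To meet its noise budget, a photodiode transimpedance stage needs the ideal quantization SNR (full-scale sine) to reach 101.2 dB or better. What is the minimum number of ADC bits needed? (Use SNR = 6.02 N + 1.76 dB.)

Solving 6.02 N ≥ 101.2 − 1.76: N ≥ 16.518. Round up → N = 17.

17 bits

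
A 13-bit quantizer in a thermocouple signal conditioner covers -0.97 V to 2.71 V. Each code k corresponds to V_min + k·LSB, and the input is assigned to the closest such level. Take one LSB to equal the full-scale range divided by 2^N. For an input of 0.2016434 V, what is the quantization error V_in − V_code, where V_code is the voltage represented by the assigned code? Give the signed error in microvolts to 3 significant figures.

Span: 2.71 V − (-0.97 V) = 3.68 V. LSB = 3.68 V / 2^13 ≈ 449.2 µV.
Position in LSBs: (0.2016434 − (-0.97)) × 8192/3.68 = 2608.1801; rounding gives k = 2608.
Reconstructed level: -0.97 + 2608 × 3.68/8192 V = 0.2015625000 V.
V_in − V_code = 0.2016434 − (0.2015625000) = +80.9 µV.

+80.9 µV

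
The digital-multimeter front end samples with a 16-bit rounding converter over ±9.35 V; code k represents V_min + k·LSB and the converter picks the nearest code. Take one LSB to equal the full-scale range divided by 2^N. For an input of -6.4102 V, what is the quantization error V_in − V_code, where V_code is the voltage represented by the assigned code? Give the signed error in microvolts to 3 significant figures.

The full-scale span is 9.35 − (-9.35) = 18.7 V. LSB = 18.7 V / 2^16 ≈ 285.3 µV.
(V_in − V_min)/LSB = (-6.4102 − (-9.35)) × 65536/18.7 = 10302.8199 → nearest code k = 10303.
Reconstructed level: -9.35 + 10303 × 18.7/65536 V = -6.4101486206 V.
V_in − V_code = -6.4102 − (-6.4101486206) = −51.4 µV.

−51.4 µV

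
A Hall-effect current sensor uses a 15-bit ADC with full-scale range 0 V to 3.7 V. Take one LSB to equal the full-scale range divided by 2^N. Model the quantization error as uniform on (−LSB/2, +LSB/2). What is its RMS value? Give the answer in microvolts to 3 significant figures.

V_FS = 3.7 V.
LSB = 3.7 V / 2^15 = 112.92 µV.
RMS of a uniform error over width LSB is LSB/√12 = 32.6 µV.

32.6 µV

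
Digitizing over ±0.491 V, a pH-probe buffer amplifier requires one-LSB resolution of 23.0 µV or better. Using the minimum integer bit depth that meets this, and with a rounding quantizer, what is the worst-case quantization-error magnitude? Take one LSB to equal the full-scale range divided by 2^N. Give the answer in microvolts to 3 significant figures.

7.49 µV

Span: 0.491 V − (-0.491 V) = 0.982 V.
Required number of levels: 0.982/23.0 µV = 42696; smallest N with 2^N ≥ that is 16.
LSB = 0.982 V ÷ 2^16 = 0.982/65536 V = 14.984 µV.
Max error for round-to-nearest is LSB/2 = 7.49 µV.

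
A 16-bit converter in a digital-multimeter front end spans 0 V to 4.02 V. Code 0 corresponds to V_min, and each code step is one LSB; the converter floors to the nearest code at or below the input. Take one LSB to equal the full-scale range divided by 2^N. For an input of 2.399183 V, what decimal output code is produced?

V_FS = 4.02 V. LSB = 4.02 V / 2^16 ≈ 61.34 µV.
(V_in − V_min) × 2^16/range = (2.399183 − (0)) × 65536/4.02 = 39112.651.
Floor → code = 39112.

39112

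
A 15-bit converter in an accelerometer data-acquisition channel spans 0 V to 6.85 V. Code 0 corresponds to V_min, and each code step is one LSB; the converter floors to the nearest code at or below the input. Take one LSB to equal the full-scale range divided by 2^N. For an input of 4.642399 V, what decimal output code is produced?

Span = 6.85 V. LSB = 6.85 V / 2^15 ≈ 209.0 µV.
(V_in − V_min) × 2^15/range = (4.642399 − (0)) × 32768/6.85 = 22207.610.
Floor → code = 22207.

22207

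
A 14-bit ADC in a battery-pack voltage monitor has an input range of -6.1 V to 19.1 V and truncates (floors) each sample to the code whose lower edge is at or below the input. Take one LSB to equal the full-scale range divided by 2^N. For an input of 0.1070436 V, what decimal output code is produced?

The full-scale span is 19.1 − (-6.1) = 25.2 V. LSB = 25.2 V / 2^14 ≈ 1.538 mV.
V_in − V_min = 0.1070436 − (-6.1) = 6.2070436 V.
Divide by LSB: 6.2070436 × 16384/25.2 = 4035.5636.
Truncating gives code 4035.

4035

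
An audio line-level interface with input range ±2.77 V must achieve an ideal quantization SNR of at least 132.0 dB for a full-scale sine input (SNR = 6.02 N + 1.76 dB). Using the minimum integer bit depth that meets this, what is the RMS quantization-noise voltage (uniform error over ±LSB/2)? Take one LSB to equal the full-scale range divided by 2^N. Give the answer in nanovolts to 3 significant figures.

Full-scale range = 2.77 V − (-2.77 V) = 5.54 V.
Required N = ⌈(132.0 − 1.76)/6.02⌉ = ⌈21.635⌉ = 22.
LSB = 5.54 V / 2^22 = 1.3208 µV.
σ_q = LSB/√12 = 1.3208 µV/3.4641 = 381 nV.

381 nV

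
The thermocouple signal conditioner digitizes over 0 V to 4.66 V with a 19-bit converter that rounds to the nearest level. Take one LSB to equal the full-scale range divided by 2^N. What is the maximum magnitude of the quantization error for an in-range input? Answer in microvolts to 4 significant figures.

4.444 µV

Full-scale range = 4.66 V.
LSB = 4.66 V ÷ 2^19 = 4.66/524288 V = 8.88824 µV.
A rounding quantizer has |error| ≤ LSB/2 = 4.444 µV.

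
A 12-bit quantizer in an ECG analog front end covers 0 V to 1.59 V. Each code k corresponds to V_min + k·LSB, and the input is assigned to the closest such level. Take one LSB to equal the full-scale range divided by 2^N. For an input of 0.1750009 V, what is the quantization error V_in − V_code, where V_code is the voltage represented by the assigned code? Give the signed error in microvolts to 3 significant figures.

−69.9 µV

Span = 1.59 V. LSB = 1.59 V / 2^12 ≈ 388.2 µV.
(V_in − V_min)/LSB = (0.1750009 − (0)) × 4096/1.59 = 450.8199 → nearest code k = 451.
V_code = 0 + (451/4096) × 1.59 = 0.1750708008 V.
e = 0.1750009 − (0.1750708008) = −69.9 µV.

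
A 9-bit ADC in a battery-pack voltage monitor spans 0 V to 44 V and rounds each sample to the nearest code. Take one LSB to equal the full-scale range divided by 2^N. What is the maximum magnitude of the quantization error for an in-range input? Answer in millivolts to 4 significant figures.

42.97 mV

V_FS = 44 V.
LSB = 44 V / 2^9 = 85.9375 mV.
A rounding quantizer has |error| ≤ LSB/2 = 42.97 mV.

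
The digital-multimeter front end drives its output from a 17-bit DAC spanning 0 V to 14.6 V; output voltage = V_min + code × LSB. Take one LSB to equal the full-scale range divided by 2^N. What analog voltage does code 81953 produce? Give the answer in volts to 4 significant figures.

Range is 14.6 V. LSB = 14.6 V / 2^17.
V_out = V_min + code × LSB = 0 V + 81953 × 14.6 V / 131072
      = 0 V + 9.12868 V = 9.12868 V.

9.129 V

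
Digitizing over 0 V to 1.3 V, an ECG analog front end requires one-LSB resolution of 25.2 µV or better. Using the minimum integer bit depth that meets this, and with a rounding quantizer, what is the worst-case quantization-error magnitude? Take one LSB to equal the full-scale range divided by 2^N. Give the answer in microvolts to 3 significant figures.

V_FS = 1.3 V.
1.3 V / 25.2 µV = 51590. Since 2^15 = 32768 and 2^16 = 65536, N = 16.
One LSB is 1.3 V / 65536 = 19.836 µV.
Max error for round-to-nearest is LSB/2 = 9.92 µV.

9.92 µV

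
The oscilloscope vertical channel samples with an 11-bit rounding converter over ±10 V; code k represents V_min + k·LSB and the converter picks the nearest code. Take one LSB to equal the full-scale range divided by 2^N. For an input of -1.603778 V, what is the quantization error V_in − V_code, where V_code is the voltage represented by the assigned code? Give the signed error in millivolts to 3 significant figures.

−2.22 mV

The full-scale span is 10 − (-10) = 20 V. LSB = 20 V / 2^11 ≈ 9.766 mV.
Position in LSBs: (-1.603778 − (-10)) × 2048/20 = 859.7731; rounding gives k = 860.
V_code = -10 + (860/2048) × 20 = -1.601562500 V.
V_in − V_code = -1.603778 − (-1.601562500) = −2.22 mV.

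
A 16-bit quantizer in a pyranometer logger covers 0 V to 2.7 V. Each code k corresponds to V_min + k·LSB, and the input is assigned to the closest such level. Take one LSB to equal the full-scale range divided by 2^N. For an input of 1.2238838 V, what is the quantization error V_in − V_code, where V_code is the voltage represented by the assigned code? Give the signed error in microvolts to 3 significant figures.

−6.89 µV

Full-scale range = 2.7 V. LSB = 2.7 V / 2^16 ≈ 41.20 µV.
(1.2238838 − (0)) / LSB = 1.2238838 × 65536/2.7 = 29706.8329. Nearest integer: k = 29707.
V_code = V_min + k × range/2^16 = 0 + 29707 × 2.7/65536 = 1.2238906860 V.
V_in − V_code = 1.2238838 − (1.2238906860) = −6.89 µV.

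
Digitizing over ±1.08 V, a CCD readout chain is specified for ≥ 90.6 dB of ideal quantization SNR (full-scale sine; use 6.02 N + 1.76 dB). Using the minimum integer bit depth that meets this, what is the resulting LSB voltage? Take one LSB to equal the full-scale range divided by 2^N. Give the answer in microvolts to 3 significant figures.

65.9 µV

Span: 1.08 V − (-1.08 V) = 2.16 V.
Solving 6.02 N ≥ 90.6 − 1.76: N ≥ 14.757. Round up → N = 15.
One LSB is 2.16 V / 32768 = 65.9 µV.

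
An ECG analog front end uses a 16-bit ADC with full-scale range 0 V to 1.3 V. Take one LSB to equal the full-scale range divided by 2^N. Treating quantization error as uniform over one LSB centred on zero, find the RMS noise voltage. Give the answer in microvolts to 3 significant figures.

5.73 µV

Full-scale range = 1.3 V.
One LSB is 1.3 V / 65536 = 19.836 µV.
σ_q = LSB/√12 = 19.836 µV/3.4641 = 5.73 µV.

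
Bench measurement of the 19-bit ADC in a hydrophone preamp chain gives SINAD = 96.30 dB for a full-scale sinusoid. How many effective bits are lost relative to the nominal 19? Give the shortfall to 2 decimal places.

Effective bits = (96.30 − 1.76)/6.02 = 15.7043.
Lost resolution: 19 − 15.7043 = 3.2957 bits.

3.30 bits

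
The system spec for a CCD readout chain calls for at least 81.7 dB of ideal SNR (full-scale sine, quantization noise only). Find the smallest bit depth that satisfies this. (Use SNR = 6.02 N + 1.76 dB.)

14 bits

Solving 6.02 N ≥ 81.7 − 1.76: N ≥ 13.279. Round up → N = 14.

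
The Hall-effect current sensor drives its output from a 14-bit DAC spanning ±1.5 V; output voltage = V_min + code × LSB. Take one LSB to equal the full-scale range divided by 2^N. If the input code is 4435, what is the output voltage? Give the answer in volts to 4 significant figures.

Range = 1.5 − (-1.5) = 3 V. LSB = 3 V / 2^14.
V_out = -1.5 + 4435 × (3/16384) V
      = -1.5 + 0.812073 = -0.687927 V.

-0.6879 V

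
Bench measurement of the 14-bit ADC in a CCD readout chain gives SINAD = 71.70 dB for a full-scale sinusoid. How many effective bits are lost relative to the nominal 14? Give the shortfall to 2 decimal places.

2.38 bits

Effective bits = (71.70 − 1.76)/6.02 = 11.6179.
14 − 11.6179 = 2.38 bits below nominal.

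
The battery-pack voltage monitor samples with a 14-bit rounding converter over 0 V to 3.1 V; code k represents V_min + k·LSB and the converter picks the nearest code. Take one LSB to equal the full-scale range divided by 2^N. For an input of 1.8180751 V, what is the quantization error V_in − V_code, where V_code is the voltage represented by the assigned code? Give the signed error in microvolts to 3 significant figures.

V_FS = 3.1 V. LSB = 3.1 V / 2^14 ≈ 189.2 µV.
Position in LSBs: (1.8180751 − (0)) × 16384/3.1 = 9608.8201; rounding gives k = 9609.
V_code = 0 + (9609/16384) × 3.1 = 1.8181091309 V.
e = 1.8180751 − (1.8181091309) = −34.0 µV.

−34.0 µV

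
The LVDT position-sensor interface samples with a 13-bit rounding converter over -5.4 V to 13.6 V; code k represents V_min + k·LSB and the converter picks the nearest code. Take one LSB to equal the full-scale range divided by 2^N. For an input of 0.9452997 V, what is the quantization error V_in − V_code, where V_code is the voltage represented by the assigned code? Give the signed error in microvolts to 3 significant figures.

−403 µV

Range = 13.6 − (-5.4) = 19 V. LSB = 19 V / 2^13 ≈ 2.319 mV.
(0.9452997 − (-5.4)) / LSB = 6.3452997 × 8192/19 = 2735.8261. Nearest integer: k = 2736.
Reconstructed level: -5.4 + 2736 × 19/8192 V = 0.9457031250 V.
Error = V_in − V_code = 0.9452997 − (0.9457031250) = −403 µV.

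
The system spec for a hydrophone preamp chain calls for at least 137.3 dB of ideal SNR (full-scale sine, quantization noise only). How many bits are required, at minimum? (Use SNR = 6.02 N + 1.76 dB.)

23 bits

Required N = ⌈(137.3 − 1.76)/6.02⌉ = ⌈22.515⌉ = 23.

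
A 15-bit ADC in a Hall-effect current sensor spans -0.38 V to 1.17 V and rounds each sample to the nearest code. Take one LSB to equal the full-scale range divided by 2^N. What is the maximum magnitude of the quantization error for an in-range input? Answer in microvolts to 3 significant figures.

The full-scale span is 1.17 − (-0.38) = 1.55 V.
LSB = 1.55 V / 2^15 = 47.302 µV.
|e|_max = LSB/2 = 23.7 µV.

23.7 µV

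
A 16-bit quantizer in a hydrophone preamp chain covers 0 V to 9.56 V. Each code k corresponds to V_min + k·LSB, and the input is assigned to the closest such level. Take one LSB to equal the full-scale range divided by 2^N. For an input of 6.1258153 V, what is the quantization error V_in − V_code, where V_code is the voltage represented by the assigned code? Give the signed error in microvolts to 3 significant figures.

−18.4 µV

Range is 9.56 V. LSB = 9.56 V / 2^16 ≈ 145.9 µV.
Position in LSBs: (6.1258153 − (0)) × 65536/9.56 = 41993.8736; rounding gives k = 41994.
Reconstructed level: 0 + 41994 × 9.56/65536 V = 6.1258337402 V.
V_in − V_code = 6.1258153 − (6.1258337402) = −18.4 µV.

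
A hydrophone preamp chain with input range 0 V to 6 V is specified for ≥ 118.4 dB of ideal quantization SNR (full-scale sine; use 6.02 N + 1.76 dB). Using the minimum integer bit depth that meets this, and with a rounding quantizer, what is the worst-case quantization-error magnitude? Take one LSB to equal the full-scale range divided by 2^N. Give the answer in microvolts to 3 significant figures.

Span = 6 V.
N ≥ (118.4 − 1.76)/6.02 = 19.375 → N_min = 20.
LSB = 6 V / 2^20 = 5.7220 µV.
Half an LSB is 2.86 µV.

2.86 µV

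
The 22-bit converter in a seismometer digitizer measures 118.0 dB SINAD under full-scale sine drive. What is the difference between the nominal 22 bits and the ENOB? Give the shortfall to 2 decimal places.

ENOB = (SINAD − 1.76)/6.02 = (118.0 − 1.76)/6.02 = 19.3090 bits.
Shortfall = 22 − 19.3090 = 2.6910 bits.

2.69 bits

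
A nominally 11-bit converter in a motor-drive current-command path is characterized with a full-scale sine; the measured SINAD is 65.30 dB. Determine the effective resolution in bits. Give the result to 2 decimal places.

10.55 bits

ENOB = (SINAD − 1.76) / 6.02 = (65.30 − 1.76) / 6.02 = 63.54 / 6.02 = 10.5548.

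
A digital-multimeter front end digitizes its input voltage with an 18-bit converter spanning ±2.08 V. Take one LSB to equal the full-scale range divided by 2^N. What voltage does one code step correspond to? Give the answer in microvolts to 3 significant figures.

15.9 µV

Range = 2.08 − (-2.08) = 4.16 V.
Number of codes = 2^18 = 262144.
LSB = 4.16 V ÷ 2^18 = 4.16/262144 V = 15.9 µV.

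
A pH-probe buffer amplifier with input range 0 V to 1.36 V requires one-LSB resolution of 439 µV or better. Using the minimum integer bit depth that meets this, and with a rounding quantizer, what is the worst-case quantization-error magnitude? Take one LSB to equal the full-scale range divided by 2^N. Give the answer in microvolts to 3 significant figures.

166 µV

Span = 1.36 V.
Need 2^N ≥ 1.36 V / 439 µV = 3098 → N_min = 12.
LSB = 1.36 V ÷ 2^12 = 1.36/4096 V = 332.03 µV.
Half an LSB is 166 µV.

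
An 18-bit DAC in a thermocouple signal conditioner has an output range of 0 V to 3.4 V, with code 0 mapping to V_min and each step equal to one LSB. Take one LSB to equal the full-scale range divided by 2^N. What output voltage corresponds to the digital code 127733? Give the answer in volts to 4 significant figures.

Full-scale range = 3.4 V. LSB = 3.4 V / 2^18.
Output = V_min + (127733/262144) × range = 0 + 0.487263 × 3.4 V
      = 0 + 1.65669 = 1.65669 V.

1.657 V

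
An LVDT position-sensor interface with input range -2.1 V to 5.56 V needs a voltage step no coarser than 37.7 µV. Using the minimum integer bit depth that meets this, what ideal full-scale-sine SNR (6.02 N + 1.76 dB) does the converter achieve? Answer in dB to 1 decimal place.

110.1 dB

Full-scale range = 5.56 V − (-2.1 V) = 7.66 V.
Need 2^N ≥ 7.66 V / 37.7 µV = 203200 → N_min = 18.
6.02(18) + 1.76 = 110.12 dB.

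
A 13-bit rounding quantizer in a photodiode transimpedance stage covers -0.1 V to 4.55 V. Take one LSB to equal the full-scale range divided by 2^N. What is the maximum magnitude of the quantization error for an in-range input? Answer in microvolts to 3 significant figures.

Range = 4.55 − (-0.1) = 4.65 V.
Step size = 4.65/8192 V = 0.56763 mV.
Worst-case error for round-to-nearest is half an LSB: 284 µV.

284 µV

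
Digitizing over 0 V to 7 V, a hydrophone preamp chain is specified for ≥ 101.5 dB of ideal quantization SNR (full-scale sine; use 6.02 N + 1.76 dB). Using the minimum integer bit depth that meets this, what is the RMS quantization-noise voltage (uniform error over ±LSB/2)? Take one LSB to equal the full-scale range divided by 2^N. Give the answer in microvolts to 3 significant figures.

15.4 µV

Full-scale range = 7 V.
N ≥ (101.5 − 1.76)/6.02 = 16.568 → N_min = 17.
One LSB is 7 V / 131072 = 53.406 µV.
RMS noise = LSB/√12 = 15.4 µV.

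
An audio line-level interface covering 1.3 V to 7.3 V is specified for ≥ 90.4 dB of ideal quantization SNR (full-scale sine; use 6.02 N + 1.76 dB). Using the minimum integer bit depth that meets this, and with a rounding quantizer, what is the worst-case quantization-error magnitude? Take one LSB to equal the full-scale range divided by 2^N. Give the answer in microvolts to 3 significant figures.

91.6 µV

The full-scale span is 7.3 − (1.3) = 6 V.
Required N = ⌈(90.4 − 1.76)/6.02⌉ = ⌈14.724⌉ = 15.
Step size = 6/32768 V = 183.11 µV.
Max error for round-to-nearest is LSB/2 = 91.6 µV.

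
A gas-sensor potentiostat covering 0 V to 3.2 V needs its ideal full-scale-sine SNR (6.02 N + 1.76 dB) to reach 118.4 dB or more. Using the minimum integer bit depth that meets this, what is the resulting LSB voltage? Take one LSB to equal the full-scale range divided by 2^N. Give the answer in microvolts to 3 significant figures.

3.05 µV

Full-scale range = 3.2 V.
Solving 6.02 N ≥ 118.4 − 1.76: N ≥ 19.375. Round up → N = 20.
LSB = 3.2 V ÷ 2^20 = 3.2/1048576 V = 3.05 µV.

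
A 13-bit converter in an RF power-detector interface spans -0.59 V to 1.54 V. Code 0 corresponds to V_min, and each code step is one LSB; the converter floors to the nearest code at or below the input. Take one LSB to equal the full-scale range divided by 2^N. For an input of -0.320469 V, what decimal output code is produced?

1036

Full-scale range = 1.54 V − (-0.59 V) = 2.13 V. LSB = 2.13 V / 2^13 ≈ 260.0 µV.
code = ⌊(V_in − V_min)/LSB⌋ = ⌊(V_in − V_min) × 2^13 / range⌋
     = ⌊(-0.320469 − (-0.59)) × 8192 / 2.13⌋ = ⌊0.269531 × 8192/2.13⌋
     = ⌊1036.619⌋ = 1036.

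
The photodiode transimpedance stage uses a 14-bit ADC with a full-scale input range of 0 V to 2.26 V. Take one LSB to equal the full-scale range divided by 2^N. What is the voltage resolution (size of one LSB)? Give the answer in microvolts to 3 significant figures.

Span = 2.26 V.
There are 2^14 = 16384 steps.
One LSB is 2.26 V / 16384 = 138 µV.

138 µV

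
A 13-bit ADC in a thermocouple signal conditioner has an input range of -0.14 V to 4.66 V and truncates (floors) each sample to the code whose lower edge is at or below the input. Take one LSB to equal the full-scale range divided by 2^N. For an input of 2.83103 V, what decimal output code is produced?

5070

Range = 4.66 − (-0.14) = 4.8 V. LSB = 4.8 V / 2^13 ≈ 0.5859 mV.
(V_in − V_min) × 2^13/range = (2.83103 − (-0.14)) × 8192/4.8 = 5070.558.
Floor → code = 5070.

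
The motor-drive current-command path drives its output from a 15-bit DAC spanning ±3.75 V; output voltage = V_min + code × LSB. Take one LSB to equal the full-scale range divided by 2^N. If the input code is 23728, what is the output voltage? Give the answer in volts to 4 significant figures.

Span: 3.75 V − (-3.75 V) = 7.5 V. LSB = 7.5 V / 2^15.
V_out = -3.75 + 23728 × (7.5/32768) V
      = -3.75 + 5.43091 = 1.68091 V.

1.681 V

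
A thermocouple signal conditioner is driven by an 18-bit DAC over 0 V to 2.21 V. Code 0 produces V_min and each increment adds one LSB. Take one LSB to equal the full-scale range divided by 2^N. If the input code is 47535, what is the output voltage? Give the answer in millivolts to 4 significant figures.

400.7 mV

V_FS = 2.21 V. LSB = 2.21 V / 2^18.
V_out = 0 + 47535 × (2.21/262144) V
      = 0 + 0.400743 = 0.400743 V.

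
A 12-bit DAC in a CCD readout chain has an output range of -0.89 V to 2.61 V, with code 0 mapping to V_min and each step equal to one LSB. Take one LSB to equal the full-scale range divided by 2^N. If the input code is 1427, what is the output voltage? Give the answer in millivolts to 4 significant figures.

329.4 mV

The full-scale span is 2.61 − (-0.89) = 3.5 V. LSB = 3.5 V / 2^12.
V_out = V_min + code × LSB = -0.89 V + 1427 × 3.5 V / 4096
      = -0.89 + 1.21936 = 0.329360 V.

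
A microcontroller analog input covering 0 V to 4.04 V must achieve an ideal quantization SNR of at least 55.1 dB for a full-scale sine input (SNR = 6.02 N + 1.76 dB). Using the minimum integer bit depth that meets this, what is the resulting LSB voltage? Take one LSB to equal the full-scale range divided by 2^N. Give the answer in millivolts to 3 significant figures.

Span = 4.04 V.
Solving 6.02 N ≥ 55.1 − 1.76: N ≥ 8.860. Round up → N = 9.
LSB = 4.04 V / 2^9 = 7.89 mV.

7.89 mV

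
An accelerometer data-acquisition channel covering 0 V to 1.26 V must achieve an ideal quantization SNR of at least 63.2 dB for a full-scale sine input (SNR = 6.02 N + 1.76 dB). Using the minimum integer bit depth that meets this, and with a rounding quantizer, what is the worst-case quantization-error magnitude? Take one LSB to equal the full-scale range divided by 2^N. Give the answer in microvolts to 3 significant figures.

308 µV

V_FS = 1.26 V.
6.02 N + 1.76 ≥ 63.2 gives N ≥ 10.206, so the minimum integer is 11.
LSB = 1.26 V ÷ 2^11 = 1.26/2048 V = 0.61523 mV.
Half an LSB is 308 µV.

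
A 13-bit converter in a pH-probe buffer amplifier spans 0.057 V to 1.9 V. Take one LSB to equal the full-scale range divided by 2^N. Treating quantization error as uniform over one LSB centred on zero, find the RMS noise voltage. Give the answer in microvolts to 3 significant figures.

64.9 µV

Span: 1.9 V − (0.057 V) = 1.843 V.
LSB = 1.843 V / 2^13 = 224.98 µV.
σ_q = LSB/√12 = 224.98 µV/3.4641 = 64.9 µV.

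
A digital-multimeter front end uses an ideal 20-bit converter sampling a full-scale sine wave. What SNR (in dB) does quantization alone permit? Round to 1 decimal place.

6.02(20) + 1.76 = 120.40 + 1.76 = 122.16 dB.

122.2 dB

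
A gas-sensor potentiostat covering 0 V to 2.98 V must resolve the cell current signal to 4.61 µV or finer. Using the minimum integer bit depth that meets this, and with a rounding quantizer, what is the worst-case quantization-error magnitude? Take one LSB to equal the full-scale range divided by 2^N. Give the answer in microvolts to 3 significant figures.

1.42 µV

V_FS = 2.98 V.
Required number of levels: 2.98/4.61 µV = 646420; smallest N with 2^N ≥ that is 20.
One LSB is 2.98 V / 1048576 = 2.8419 µV.
|e|_max = LSB/2 = 1.42 µV.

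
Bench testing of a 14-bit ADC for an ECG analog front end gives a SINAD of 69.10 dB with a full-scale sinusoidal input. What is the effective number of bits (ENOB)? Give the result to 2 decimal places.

(69.10 − 1.76) / 6.02 = 67.34/6.02 = 11.1860 effective bits.

11.19 bits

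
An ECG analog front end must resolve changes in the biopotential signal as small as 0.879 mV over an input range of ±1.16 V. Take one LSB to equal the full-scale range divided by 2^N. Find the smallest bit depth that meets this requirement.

12 bits

Span: 1.16 V − (-1.16 V) = 2.32 V.
Need 2^N ≥ 2.32 V / 0.879 mV = 2639 → N_min = 12.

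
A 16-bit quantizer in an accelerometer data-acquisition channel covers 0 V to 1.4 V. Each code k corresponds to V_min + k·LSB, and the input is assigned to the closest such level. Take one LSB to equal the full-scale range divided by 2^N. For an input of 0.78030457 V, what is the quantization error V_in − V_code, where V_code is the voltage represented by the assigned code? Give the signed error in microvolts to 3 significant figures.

+3.67 µV

Span = 1.4 V. LSB = 1.4 V / 2^16 ≈ 21.36 µV.
(V_in − V_min)/LSB = (0.78030457 − (0)) × 65536/1.4 = 36527.1716 → nearest code k = 36527.
Reconstructed level: 0 + 36527 × 1.4/65536 V = 0.78030090332 V.
Error = V_in − V_code = 0.78030457 − (0.78030090332) = +3.67 µV.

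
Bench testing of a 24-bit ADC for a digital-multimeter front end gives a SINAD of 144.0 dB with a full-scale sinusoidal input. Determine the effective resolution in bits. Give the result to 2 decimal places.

ENOB = (144.0 − 1.76)/6.02 = 23.6279 bits.

23.63 bits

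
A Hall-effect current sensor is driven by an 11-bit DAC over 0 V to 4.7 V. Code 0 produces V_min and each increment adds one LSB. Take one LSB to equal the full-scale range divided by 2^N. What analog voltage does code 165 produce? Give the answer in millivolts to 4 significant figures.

Range is 4.7 V. LSB = 4.7 V / 2^11.
Output = V_min + (165/2048) × range = 0 + 0.0805664 × 4.7 V
      = 0 + 0.378662 = 0.378662 V.

378.7 mV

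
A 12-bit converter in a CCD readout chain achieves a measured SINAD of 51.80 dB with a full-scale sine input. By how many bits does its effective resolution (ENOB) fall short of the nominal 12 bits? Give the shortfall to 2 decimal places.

Effective bits = (51.80 − 1.76)/6.02 = 8.3123.
Lost resolution: 12 − 8.3123 = 3.6877 bits.

3.69 bits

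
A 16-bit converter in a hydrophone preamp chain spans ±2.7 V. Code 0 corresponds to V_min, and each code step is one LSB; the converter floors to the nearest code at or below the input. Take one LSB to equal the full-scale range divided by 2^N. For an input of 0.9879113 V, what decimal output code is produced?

Span: 2.7 V − (-2.7 V) = 5.4 V. LSB = 5.4 V / 2^16 ≈ 82.40 µV.
(V_in − V_min) × 2^16/range = (0.9879113 − (-2.7)) × 65536/5.4 = 44757.584.
Floor → code = 44757.

44757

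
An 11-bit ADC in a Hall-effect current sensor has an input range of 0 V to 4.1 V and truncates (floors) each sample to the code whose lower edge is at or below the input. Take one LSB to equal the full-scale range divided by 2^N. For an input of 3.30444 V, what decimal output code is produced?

V_FS = 4.1 V. LSB = 4.1 V / 2^11 ≈ 2.002 mV.
V_in − V_min = 3.30444 − (0) = 3.30444 V.
Divide by LSB: 3.30444 × 2048/4.1 = 1650.6081.
Truncating gives code 1650.

1650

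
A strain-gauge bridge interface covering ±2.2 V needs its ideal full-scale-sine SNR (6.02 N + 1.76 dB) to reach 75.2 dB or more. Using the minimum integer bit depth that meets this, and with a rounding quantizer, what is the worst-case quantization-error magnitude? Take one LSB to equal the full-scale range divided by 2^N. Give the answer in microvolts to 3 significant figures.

269 µV

The full-scale span is 2.2 − (-2.2) = 4.4 V.
Required N = ⌈(75.2 − 1.76)/6.02⌉ = ⌈12.199⌉ = 13.
Step size = 4.4/8192 V = 0.53711 mV.
Half an LSB is 269 µV.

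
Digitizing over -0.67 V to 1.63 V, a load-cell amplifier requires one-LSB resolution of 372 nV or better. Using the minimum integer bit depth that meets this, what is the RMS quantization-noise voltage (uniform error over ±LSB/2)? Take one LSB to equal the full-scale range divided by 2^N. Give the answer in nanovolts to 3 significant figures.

79.1 nV

Span: 1.63 V − (-0.67 V) = 2.3 V.
Levels needed ≥ 2.3/372 nV = 6.183e6. 2^23 = 8388608 suffices, so N_min = 23.
Step size = 2.3/8388608 V = 274.18 nV.
V_rms = LSB/√12 = 79.1 nV.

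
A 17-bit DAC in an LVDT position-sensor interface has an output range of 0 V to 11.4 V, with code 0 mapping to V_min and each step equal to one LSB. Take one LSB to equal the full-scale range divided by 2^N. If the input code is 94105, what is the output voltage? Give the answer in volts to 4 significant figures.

8.185 V

V_FS = 11.4 V. LSB = 11.4 V / 2^17.
V_out = V_min + code × LSB = 0 V + 94105 × 11.4 V / 131072
      = 0 V + 8.18479 V = 8.18479 V.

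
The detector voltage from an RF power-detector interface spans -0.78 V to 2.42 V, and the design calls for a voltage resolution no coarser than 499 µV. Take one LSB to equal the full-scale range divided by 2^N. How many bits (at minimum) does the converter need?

Span: 2.42 V − (-0.78 V) = 3.2 V.
Required number of levels: 3.2/499 µV = 6412.8; smallest N with 2^N ≥ that is 13.

13 bits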